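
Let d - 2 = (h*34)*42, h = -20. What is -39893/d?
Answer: 39893/28558 ≈ 1.3969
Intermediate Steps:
d = -28558 (d = 2 - 20*34*42 = 2 - 680*42 = 2 - 28560 = -28558)
-39893/d = -39893/(-28558) = -39893*(-1/28558) = 39893/28558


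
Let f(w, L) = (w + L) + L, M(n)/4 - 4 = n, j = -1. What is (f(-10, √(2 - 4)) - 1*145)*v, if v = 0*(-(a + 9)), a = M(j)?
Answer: 0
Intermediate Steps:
M(n) = 16 + 4*n
a = 12 (a = 16 + 4*(-1) = 16 - 4 = 12)
f(w, L) = w + 2*L (f(w, L) = (L + w) + L = w + 2*L)
v = 0 (v = 0*(-(12 + 9)) = 0*(-1*21) = 0*(-21) = 0)
(f(-10, √(2 - 4)) - 1*145)*v = ((-10 + 2*√(2 - 4)) - 1*145)*0 = ((-10 + 2*√(-2)) - 145)*0 = ((-10 + 2*(I*√2)) - 145)*0 = ((-10 + 2*I*√2) - 145)*0 = (-155 + 2*I*√2)*0 = 0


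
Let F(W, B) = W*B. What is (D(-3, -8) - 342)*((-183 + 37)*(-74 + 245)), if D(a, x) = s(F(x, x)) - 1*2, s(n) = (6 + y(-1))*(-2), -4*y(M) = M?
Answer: 8900379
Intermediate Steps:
y(M) = -M/4
F(W, B) = B*W
s(n) = -25/2 (s(n) = (6 - ¼*(-1))*(-2) = (6 + ¼)*(-2) = (25/4)*(-2) = -25/2)
D(a, x) = -29/2 (D(a, x) = -25/2 - 1*2 = -25/2 - 2 = -29/2)
(D(-3, -8) - 342)*((-183 + 37)*(-74 + 245)) = (-29/2 - 342)*((-183 + 37)*(-74 + 245)) = -(-52049)*171 = -713/2*(-24966) = 8900379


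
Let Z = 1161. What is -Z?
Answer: -1161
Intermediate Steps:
-Z = -1*1161 = -1161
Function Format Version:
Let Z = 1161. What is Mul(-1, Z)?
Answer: -1161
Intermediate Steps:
Mul(-1, Z) = Mul(-1, 1161) = -1161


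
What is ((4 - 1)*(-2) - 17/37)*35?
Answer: -8365/37 ≈ -226.08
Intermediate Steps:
((4 - 1)*(-2) - 17/37)*35 = (3*(-2) - 17*1/37)*35 = (-6 - 17/37)*35 = -239/37*35 = -8365/37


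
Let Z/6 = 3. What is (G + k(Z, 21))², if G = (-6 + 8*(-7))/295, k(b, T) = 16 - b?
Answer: 425104/87025 ≈ 4.8848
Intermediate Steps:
Z = 18 (Z = 6*3 = 18)
G = -62/295 (G = (-6 - 56)*(1/295) = -62*1/295 = -62/295 ≈ -0.21017)
(G + k(Z, 21))² = (-62/295 + (16 - 1*18))² = (-62/295 + (16 - 18))² = (-62/295 - 2)² = (-652/295)² = 425104/87025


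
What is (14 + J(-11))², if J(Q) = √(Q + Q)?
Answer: (14 + I*√22)² ≈ 174.0 + 131.33*I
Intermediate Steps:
J(Q) = √2*√Q (J(Q) = √(2*Q) = √2*√Q)
(14 + J(-11))² = (14 + √2*√(-11))² = (14 + √2*(I*√11))² = (14 + I*√22)²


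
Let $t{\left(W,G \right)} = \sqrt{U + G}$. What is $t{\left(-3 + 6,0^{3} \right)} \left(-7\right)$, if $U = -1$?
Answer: $- 7 i \approx - 7.0 i$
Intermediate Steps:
$t{\left(W,G \right)} = \sqrt{-1 + G}$
$t{\left(-3 + 6,0^{3} \right)} \left(-7\right) = \sqrt{-1 + 0^{3}} \left(-7\right) = \sqrt{-1 + 0} \left(-7\right) = \sqrt{-1} \left(-7\right) = i \left(-7\right) = - 7 i$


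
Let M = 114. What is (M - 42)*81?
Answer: 5832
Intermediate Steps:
(M - 42)*81 = (114 - 42)*81 = 72*81 = 5832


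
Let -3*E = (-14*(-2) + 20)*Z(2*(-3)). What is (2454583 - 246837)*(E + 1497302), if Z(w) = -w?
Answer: 3305450557676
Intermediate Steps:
E = -96 (E = -(-14*(-2) + 20)*(-2*(-3))/3 = -(28 + 20)*(-1*(-6))/3 = -16*6 = -⅓*288 = -96)
(2454583 - 246837)*(E + 1497302) = (2454583 - 246837)*(-96 + 1497302) = 2207746*1497206 = 3305450557676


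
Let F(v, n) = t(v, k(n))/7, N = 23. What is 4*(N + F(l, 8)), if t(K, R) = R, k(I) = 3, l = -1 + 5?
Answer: 656/7 ≈ 93.714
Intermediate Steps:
l = 4
F(v, n) = 3/7
4*(N + F(l, 8)) = 4*(23 + 3/7) = 4*(164/7) = 656/7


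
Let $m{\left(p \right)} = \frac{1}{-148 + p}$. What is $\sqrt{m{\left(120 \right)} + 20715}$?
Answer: $\frac{\sqrt{4060133}}{14} \approx 143.93$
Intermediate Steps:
$\sqrt{m{\left(120 \right)} + 20715} = \sqrt{\frac{1}{-148 + 120} + 20715} = \sqrt{\frac{1}{-28} + 20715} = \sqrt{- \frac{1}{28} + 20715} = \sqrt{\frac{580019}{28}} = \frac{\sqrt{4060133}}{14}$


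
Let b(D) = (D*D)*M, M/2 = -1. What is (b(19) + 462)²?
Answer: 67600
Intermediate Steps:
M = -2 (M = 2*(-1) = -2)
b(D) = -2*D² (b(D) = (D*D)*(-2) = D²*(-2) = -2*D²)
(b(19) + 462)² = (-2*19² + 462)² = (-2*361 + 462)² = (-722 + 462)² = (-260)² = 67600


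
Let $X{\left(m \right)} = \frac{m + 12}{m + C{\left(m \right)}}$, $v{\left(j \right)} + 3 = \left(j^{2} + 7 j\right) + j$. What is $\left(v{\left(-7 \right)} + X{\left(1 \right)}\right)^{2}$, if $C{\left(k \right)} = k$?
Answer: $\frac{49}{4} \approx 12.25$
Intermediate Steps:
$v{\left(j \right)} = -3 + j^{2} + 8 j$ ($v{\left(j \right)} = -3 + \left(\left(j^{2} + 7 j\right) + j\right) = -3 + \left(j^{2} + 8 j\right) = -3 + j^{2} + 8 j$)
$X{\left(m \right)} = \frac{12 + m}{2 m}$ ($X{\left(m \right)} = \frac{m + 12}{m + m} = \frac{12 + m}{2 m}$)
$\left(v{\left(-7 \right)} + X{\left(1 \right)}\right)^{2} = \left(\left(-3 + \left(-7\right)^{2} + 8 \left(-7\right)\right) + \frac{12 + 1}{2 \cdot 1}\right)^{2} = \left(\left(-3 + 49 - 56\right) + \frac{1}{2} \cdot 1 \cdot 13\right)^{2} = \left(-10 + \frac{13}{2}\right)^{2} = \left(- \frac{7}{2}\right)^{2} = \frac{49}{4}$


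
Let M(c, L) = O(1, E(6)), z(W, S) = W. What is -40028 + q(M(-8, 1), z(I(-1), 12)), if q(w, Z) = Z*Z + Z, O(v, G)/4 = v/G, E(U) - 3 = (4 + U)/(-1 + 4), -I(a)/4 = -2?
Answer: -39956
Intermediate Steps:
I(a) = 8 (I(a) = -4*(-2) = 8)
E(U) = 13/3 + U/3 (E(U) = 3 + (4 + U)/(-1 + 4) = 3 + (4 + U)/3 = 3 + (4 + U)*(⅓) = 3 + (4/3 + U/3) = 13/3 + U/3)
O(v, G) = 4*v/G (O(v, G) = 4*(v/G) = 4*v/G)
M(c, L) = 12/19 (M(c, L) = 4*1/(13/3 + (⅓)*6) = 4*1/(13/3 + 2) = 4*1/(19/3) = 4*1*(3/19) = 12/19)
q(w, Z) = Z + Z² (q(w, Z) = Z² + Z = Z + Z²)
-40028 + q(M(-8, 1), z(I(-1), 12)) = -40028 + 8*(1 + 8) = -40028 + 8*9 = -40028 + 72 = -39956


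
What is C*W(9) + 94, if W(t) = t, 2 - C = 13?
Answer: -5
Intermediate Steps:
C = -11 (C = 2 - 1*13 = 2 - 13 = -11)
C*W(9) + 94 = -11*9 + 94 = -99 + 94 = -5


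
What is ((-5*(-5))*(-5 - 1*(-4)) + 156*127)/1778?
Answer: 19787/1778 ≈ 11.129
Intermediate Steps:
((-5*(-5))*(-5 - 1*(-4)) + 156*127)/1778 = (25*(-5 + 4) + 19812)*(1/1778) = (25*(-1) + 19812)*(1/1778) = (-25 + 19812)*(1/1778) = 19787*(1/1778) = 19787/1778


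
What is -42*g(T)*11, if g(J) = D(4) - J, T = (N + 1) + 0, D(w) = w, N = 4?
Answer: 462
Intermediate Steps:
T = 5 (T = (4 + 1) + 0 = 5 + 0 = 5)
g(J) = 4 - J
-42*g(T)*11 = -42*(4 - 1*5)*11 = -42*(4 - 5)*11 = -42*(-1)*11 = 42*11 = 462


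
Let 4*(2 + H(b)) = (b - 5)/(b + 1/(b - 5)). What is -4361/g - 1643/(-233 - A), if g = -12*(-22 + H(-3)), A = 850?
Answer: -35519977/2529888 ≈ -14.040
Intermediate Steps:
H(b) = -2 + (-5 + b)/(4*(b + 1/(-5 + b))) (H(b) = -2 + ((b - 5)/(b + 1/(b - 5)))/4 = -2 + ((-5 + b)/(b + 1/(-5 + b)))/4 = -2 + (-5 + b)/(4*(b + 1/(-5 + b))))
g = 7008/25 (g = -12*(-22 + (17 - 7*(-3)² + 30*(-3))/(4*(1 + (-3)² - 5*(-3)))) = -12*(-22 + (17 - 7*9 - 90)/(4*(1 + 9 + 15))) = -12*(-22 + (¼)*(17 - 63 - 90)/25) = -12*(-22 + (¼)*(1/25)*(-136)) = -12*(-22 - 34/25) = -12*(-584/25) = 7008/25 ≈ 280.32)
-4361/g - 1643/(-233 - A) = -4361/7008/25 - 1643/(-233 - 1*850) = -4361*25/7008 - 1643/(-233 - 850) = -109025/7008 - 1643/(-1083) = -109025/7008 - 1643*(-1/1083) = -109025/7008 + 1643/1083 = -35519977/2529888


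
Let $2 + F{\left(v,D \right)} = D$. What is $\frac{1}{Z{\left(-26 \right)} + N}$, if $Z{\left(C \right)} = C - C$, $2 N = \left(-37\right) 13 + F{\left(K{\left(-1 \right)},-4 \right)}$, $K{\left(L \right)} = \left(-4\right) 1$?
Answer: $- \frac{2}{487} \approx -0.0041068$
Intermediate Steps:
$K{\left(L \right)} = -4$
$F{\left(v,D \right)} = -2 + D$
$N = - \frac{487}{2}$ ($N = \frac{\left(-37\right) 13 - 6}{2} = \frac{-481 - 6}{2} = \frac{1}{2} \left(-487\right) = - \frac{487}{2} \approx -243.5$)
$Z{\left(C \right)} = 0$
$\frac{1}{Z{\left(-26 \right)} + N} = \frac{1}{0 - \frac{487}{2}} = \frac{1}{- \frac{487}{2}} = - \frac{2}{487}$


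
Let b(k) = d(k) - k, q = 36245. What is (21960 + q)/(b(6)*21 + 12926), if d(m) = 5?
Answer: 11641/2581 ≈ 4.5103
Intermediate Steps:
b(k) = 5 - k
(21960 + q)/(b(6)*21 + 12926) = (21960 + 36245)/((5 - 1*6)*21 + 12926) = 58205/((5 - 6)*21 + 12926) = 58205/(-1*21 + 12926) = 58205/(-21 + 12926) = 58205/12905 = 58205*(1/12905) = 11641/2581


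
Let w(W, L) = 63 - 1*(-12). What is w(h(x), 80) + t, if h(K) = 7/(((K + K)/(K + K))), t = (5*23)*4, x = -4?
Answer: 535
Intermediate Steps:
t = 460 (t = 115*4 = 460)
h(K) = 7 (h(K) = 7/(((2*K)/((2*K)))) = 7/(((2*K)*(1/(2*K)))) = 7/1 = 7*1 = 7)
w(W, L) = 75 (w(W, L) = 63 + 12 = 75)
w(h(x), 80) + t = 75 + 460 = 535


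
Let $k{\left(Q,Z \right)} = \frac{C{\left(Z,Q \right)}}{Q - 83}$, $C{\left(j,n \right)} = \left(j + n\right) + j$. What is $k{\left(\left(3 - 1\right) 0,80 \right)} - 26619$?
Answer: $- \frac{2209537}{83} \approx -26621.0$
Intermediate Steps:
$C{\left(j,n \right)} = n + 2 j$
$k{\left(Q,Z \right)} = \frac{Q + 2 Z}{-83 + Q}$ ($k{\left(Q,Z \right)} = \frac{Q + 2 Z}{Q - 83} = \frac{Q + 2 Z}{-83 + Q}$)
$k{\left(\left(3 - 1\right) 0,80 \right)} - 26619 = \frac{\left(3 - 1\right) 0 + 2 \cdot 80}{-83 + \left(3 - 1\right) 0} - 26619 = \frac{2 \cdot 0 + 160}{-83 + 2 \cdot 0} - 26619 = \frac{0 + 160}{-83 + 0} - 26619 = \frac{1}{-83} \cdot 160 - 26619 = \left(- \frac{1}{83}\right) 160 - 26619 = - \frac{160}{83} - 26619 = - \frac{2209537}{83}$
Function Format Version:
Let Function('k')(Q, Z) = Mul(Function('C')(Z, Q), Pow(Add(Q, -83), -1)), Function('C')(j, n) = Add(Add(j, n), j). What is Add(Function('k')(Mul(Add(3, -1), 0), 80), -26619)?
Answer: Rational(-2209537, 83) ≈ -26621.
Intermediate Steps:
Function('C')(j, n) = Add(n, Mul(2, j))
Function('k')(Q, Z) = Mul(Pow(Add(-83, Q), -1), Add(Q, Mul(2, Z))) (Function('k')(Q, Z) = Mul(Add(Q, Mul(2, Z)), Pow(Add(Q, -83), -1)) = Mul(Add(Q, Mul(2, Z)), Pow(Add(-83, Q), -1)) = Mul(Pow(Add(-83, Q), -1), Add(Q, Mul(2, Z))))
Add(Function('k')(Mul(Add(3, -1), 0), 80), -26619) = Add(Mul(Pow(Add(-83, Mul(Add(3, -1), 0)), -1), Add(Mul(Add(3, -1), 0), Mul(2, 80))), -26619) = Add(Mul(Pow(Add(-83, Mul(2, 0)), -1), Add(Mul(2, 0), 160)), -26619) = Add(Mul(Pow(Add(-83, 0), -1), Add(0, 160)), -26619) = Add(Mul(Pow(-83, -1), 160), -26619) = Add(Mul(Rational(-1, 83), 160), -26619) = Add(Rational(-160, 83), -26619) = Rational(-2209537, 83)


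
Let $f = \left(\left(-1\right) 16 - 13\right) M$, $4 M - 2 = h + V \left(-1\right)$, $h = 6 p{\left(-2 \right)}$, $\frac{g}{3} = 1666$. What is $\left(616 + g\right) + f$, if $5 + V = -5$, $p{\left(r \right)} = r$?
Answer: $5614$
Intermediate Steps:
$g = 4998$ ($g = 3 \cdot 1666 = 4998$)
$V = -10$ ($V = -5 - 5 = -10$)
$h = -12$ ($h = 6 \left(-2\right) = -12$)
$M = 0$ ($M = \frac{1}{2} + \frac{-12 - -10}{4} = \frac{1}{2} + \frac{-12 + 10}{4} = \frac{1}{2} + \frac{1}{4} \left(-2\right) = \frac{1}{2} - \frac{1}{2} = 0$)
$f = 0$ ($f = \left(\left(-1\right) 16 - 13\right) 0 = \left(-16 - 13\right) 0 = \left(-29\right) 0 = 0$)
$\left(616 + g\right) + f = \left(616 + 4998\right) + 0 = 5614 + 0 = 5614$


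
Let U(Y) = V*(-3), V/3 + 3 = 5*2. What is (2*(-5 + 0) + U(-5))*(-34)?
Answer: 2482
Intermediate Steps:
V = 21 (V = -9 + 3*(5*2) = -9 + 3*10 = -9 + 30 = 21)
U(Y) = -63 (U(Y) = 21*(-3) = -63)
(2*(-5 + 0) + U(-5))*(-34) = (2*(-5 + 0) - 63)*(-34) = (2*(-5) - 63)*(-34) = (-10 - 63)*(-34) = -73*(-34) = 2482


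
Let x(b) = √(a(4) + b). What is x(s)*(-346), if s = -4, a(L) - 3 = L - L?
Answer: -346*I ≈ -346.0*I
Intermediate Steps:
a(L) = 3 (a(L) = 3 + (L - L) = 3 + 0 = 3)
x(b) = √(3 + b)
x(s)*(-346) = √(3 - 4)*(-346) = √(-1)*(-346) = I*(-346) = -346*I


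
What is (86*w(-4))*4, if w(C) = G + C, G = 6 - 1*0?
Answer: 688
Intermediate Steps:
G = 6 (G = 6 + 0 = 6)
w(C) = 6 + C
(86*w(-4))*4 = (86*(6 - 4))*4 = (86*2)*4 = 172*4 = 688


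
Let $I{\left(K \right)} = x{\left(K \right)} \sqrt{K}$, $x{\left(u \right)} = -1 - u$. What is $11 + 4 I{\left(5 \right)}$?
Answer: $11 - 24 \sqrt{5} \approx -42.666$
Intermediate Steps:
$I{\left(K \right)} = \sqrt{K} \left(-1 - K\right)$ ($I{\left(K \right)} = \left(-1 - K\right) \sqrt{K} = \sqrt{K} \left(-1 - K\right)$)
$11 + 4 I{\left(5 \right)} = 11 + 4 \sqrt{5} \left(-1 - 5\right) = 11 + 4 \sqrt{5} \left(-6\right) = 11 + 4 \left(- 6 \sqrt{5}\right) = 11 - 24 \sqrt{5}$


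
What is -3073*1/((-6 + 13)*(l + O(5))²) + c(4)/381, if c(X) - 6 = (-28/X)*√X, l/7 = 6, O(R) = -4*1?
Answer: -178811/550164 ≈ -0.32501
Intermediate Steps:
O(R) = -4
l = 42 (l = 7*6 = 42)
c(X) = 6 - 28/√X (c(X) = 6 + (-28/X)*√X = 6 - 28/√X)
-3073*1/((-6 + 13)*(l + O(5))²) + c(4)/381 = -3073*1/((-6 + 13)*(42 - 4)²) + (6 - 28/√4)/381 = -3073/(7*38²) + (6 - 28*½)*(1/381) = -3073/(7*1444) + (6 - 14)*(1/381) = -3073/10108 - 8*1/381 = -3073*1/10108 - 8/381 = -439/1444 - 8/381 = -178811/550164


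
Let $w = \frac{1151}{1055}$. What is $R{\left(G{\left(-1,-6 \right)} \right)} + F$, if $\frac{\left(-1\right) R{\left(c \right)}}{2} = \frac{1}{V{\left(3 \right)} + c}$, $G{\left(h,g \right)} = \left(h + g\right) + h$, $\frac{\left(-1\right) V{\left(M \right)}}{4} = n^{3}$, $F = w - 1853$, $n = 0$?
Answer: $- \frac{7814001}{4220} \approx -1851.7$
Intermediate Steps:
$w = \frac{1151}{1055}$ ($w = 1151 \cdot \frac{1}{1055} = \frac{1151}{1055} \approx 1.091$)
$F = - \frac{1953764}{1055}$ ($F = \frac{1151}{1055} - 1853 = - \frac{1953764}{1055} \approx -1851.9$)
$V{\left(M \right)} = 0$ ($V{\left(M \right)} = - 4 \cdot 0^{3} = \left(-4\right) 0 = 0$)
$G{\left(h,g \right)} = g + 2 h$ ($G{\left(h,g \right)} = \left(g + h\right) + h = g + 2 h$)
$R{\left(c \right)} = - \frac{2}{c}$ ($R{\left(c \right)} = - \frac{2}{0 + c} = - \frac{2}{c}$)
$R{\left(G{\left(-1,-6 \right)} \right)} + F = - \frac{2}{-6 + 2 \left(-1\right)} - \frac{1953764}{1055} = - \frac{2}{-6 - 2} - \frac{1953764}{1055} = - \frac{2}{-8} - \frac{1953764}{1055} = \left(-2\right) \left(- \frac{1}{8}\right) - \frac{1953764}{1055} = \frac{1}{4} - \frac{1953764}{1055} = - \frac{7814001}{4220}$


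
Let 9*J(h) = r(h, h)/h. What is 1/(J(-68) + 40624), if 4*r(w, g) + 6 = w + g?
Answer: 1224/49723847 ≈ 2.4616e-5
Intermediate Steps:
r(w, g) = -3/2 + g/4 + w/4 (r(w, g) = -3/2 + (w + g)/4 = -3/2 + (g + w)/4 = -3/2 + (g/4 + w/4) = -3/2 + g/4 + w/4)
J(h) = (-3/2 + h/2)/(9*h) (J(h) = ((-3/2 + h/4 + h/4)/h)/9 = ((-3/2 + h/2)/h)/9 = (-3/2 + h/2)/(9*h))
1/(J(-68) + 40624) = 1/((1/18)*(-3 - 68)/(-68) + 40624) = 1/((1/18)*(-1/68)*(-71) + 40624) = 1/(71/1224 + 40624) = 1/(49723847/1224) = 1224/49723847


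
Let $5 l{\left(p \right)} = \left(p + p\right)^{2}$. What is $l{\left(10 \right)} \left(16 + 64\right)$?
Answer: $6400$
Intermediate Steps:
$l{\left(p \right)} = \frac{4 p^{2}}{5}$ ($l{\left(p \right)} = \frac{\left(p + p\right)^{2}}{5} = \frac{\left(2 p\right)^{2}}{5} = \frac{4 p^{2}}{5}$)
$l{\left(10 \right)} \left(16 + 64\right) = \frac{4 \cdot 10^{2}}{5} \left(16 + 64\right) = \frac{4}{5} \cdot 100 \cdot 80 = 80 \cdot 80 = 6400$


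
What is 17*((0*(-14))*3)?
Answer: 0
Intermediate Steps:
17*((0*(-14))*3) = 17*(0*3) = 17*0 = 0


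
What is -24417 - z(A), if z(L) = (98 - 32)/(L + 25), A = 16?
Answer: -1001163/41 ≈ -24419.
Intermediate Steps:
z(L) = 66/(25 + L)
-24417 - z(A) = -24417 - 66/(25 + 16) = -24417 - 66/41 = -1001163/41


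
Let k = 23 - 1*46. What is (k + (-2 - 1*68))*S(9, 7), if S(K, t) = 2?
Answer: -186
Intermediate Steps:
k = -23 (k = 23 - 46 = -23)
(k + (-2 - 1*68))*S(9, 7) = (-23 + (-2 - 1*68))*2 = (-23 + (-2 - 68))*2 = (-23 - 70)*2 = -93*2 = -186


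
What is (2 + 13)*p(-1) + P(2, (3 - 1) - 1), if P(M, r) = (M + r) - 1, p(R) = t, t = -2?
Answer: -28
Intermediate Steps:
p(R) = -2
P(M, r) = -1 + M + r
(2 + 13)*p(-1) + P(2, (3 - 1) - 1) = (2 + 13)*(-2) + (-1 + 2 + ((3 - 1) - 1)) = 15*(-2) + (-1 + 2 + (2 - 1)) = -30 + (-1 + 2 + 1) = -30 + 2 = -28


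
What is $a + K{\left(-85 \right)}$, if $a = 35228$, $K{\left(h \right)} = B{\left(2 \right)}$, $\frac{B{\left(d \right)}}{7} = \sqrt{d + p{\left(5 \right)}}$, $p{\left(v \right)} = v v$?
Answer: $35228 + 21 \sqrt{3} \approx 35264.0$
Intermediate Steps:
$p{\left(v \right)} = v^{2}$
$B{\left(d \right)} = 7 \sqrt{25 + d}$ ($B{\left(d \right)} = 7 \sqrt{d + 5^{2}} = 7 \sqrt{d + 25} = 7 \sqrt{25 + d}$)
$K{\left(h \right)} = 21 \sqrt{3}$ ($K{\left(h \right)} = 7 \sqrt{25 + 2} = 7 \sqrt{27} = 7 \cdot 3 \sqrt{3} = 21 \sqrt{3}$)
$a + K{\left(-85 \right)} = 35228 + 21 \sqrt{3}$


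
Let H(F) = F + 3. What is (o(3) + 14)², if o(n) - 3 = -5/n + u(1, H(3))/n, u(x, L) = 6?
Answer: 2704/9 ≈ 300.44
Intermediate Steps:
H(F) = 3 + F
o(n) = 3 + 1/n (o(n) = 3 + (-5/n + 6/n) = 3 + 1/n)
(o(3) + 14)² = ((3 + 1/3) + 14)² = ((3 + ⅓) + 14)² = (10/3 + 14)² = (52/3)² = 2704/9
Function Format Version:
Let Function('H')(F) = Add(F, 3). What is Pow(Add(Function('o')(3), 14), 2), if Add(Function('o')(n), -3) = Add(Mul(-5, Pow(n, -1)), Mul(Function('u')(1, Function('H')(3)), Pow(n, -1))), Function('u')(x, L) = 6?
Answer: Rational(2704, 9) ≈ 300.44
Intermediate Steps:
Function('H')(F) = Add(3, F)
Function('o')(n) = Add(3, Pow(n, -1)) (Function('o')(n) = Add(3, Add(Mul(-5, Pow(n, -1)), Mul(6, Pow(n, -1)))) = Add(3, Pow(n, -1)))
Pow(Add(Function('o')(3), 14), 2) = Pow(Add(Add(3, Pow(3, -1)), 14), 2) = Pow(Add(Add(3, Rational(1, 3)), 14), 2) = Pow(Add(Rational(10, 3), 14), 2) = Pow(Rational(52, 3), 2) = Rational(2704, 9)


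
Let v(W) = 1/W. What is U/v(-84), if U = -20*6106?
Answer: 10258080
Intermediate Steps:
U = -122120
U/v(-84) = -122120/(1/(-84)) = -122120/(-1/84) = -122120*(-84) = 10258080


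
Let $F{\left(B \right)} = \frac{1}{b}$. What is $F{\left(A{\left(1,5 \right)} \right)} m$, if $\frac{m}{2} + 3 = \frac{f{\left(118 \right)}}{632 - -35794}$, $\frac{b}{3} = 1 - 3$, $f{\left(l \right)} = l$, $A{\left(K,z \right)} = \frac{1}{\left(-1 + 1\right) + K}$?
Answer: $\frac{54580}{54639} \approx 0.99892$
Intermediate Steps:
$A{\left(K,z \right)} = \frac{1}{K}$ ($A{\left(K,z \right)} = \frac{1}{0 + K} = \frac{1}{K}$)
$b = -6$ ($b = 3 \left(1 - 3\right) = 3 \left(-2\right) = -6$)
$F{\left(B \right)} = - \frac{1}{6}$ ($F{\left(B \right)} = \frac{1}{-6} = - \frac{1}{6}$)
$m = - \frac{109160}{18213}$ ($m = -6 + 2 \frac{118}{632 - -35794} = -6 + 2 \frac{118}{632 + 35794} = -6 + 2 \cdot \frac{118}{36426} = -6 + 2 \cdot 118 \cdot \frac{1}{36426} = -6 + 2 \cdot \frac{59}{18213} = -6 + \frac{118}{18213} = - \frac{109160}{18213} \approx -5.9935$)
$F{\left(A{\left(1,5 \right)} \right)} m = \left(- \frac{1}{6}\right) \left(- \frac{109160}{18213}\right) = \frac{54580}{54639}$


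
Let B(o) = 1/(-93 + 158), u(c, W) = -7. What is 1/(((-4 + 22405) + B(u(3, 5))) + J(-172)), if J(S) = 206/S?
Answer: 5590/125214981 ≈ 4.4643e-5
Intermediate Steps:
B(o) = 1/65
1/(((-4 + 22405) + B(u(3, 5))) + J(-172)) = 1/(((-4 + 22405) + 1/65) + 206/(-172)) = 1/((22401 + 1/65) + 206*(-1/172)) = 1/(1456066/65 - 103/86) = 1/(125214981/5590) = 5590/125214981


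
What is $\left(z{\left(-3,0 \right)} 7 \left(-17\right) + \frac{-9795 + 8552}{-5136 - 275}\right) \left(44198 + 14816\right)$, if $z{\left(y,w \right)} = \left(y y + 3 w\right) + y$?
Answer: $- \frac{227924519954}{5411} \approx -4.2122 \cdot 10^{7}$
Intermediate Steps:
$z{\left(y,w \right)} = y + y^{2} + 3 w$ ($z{\left(y,w \right)} = \left(y^{2} + 3 w\right) + y = y + y^{2} + 3 w$)
$\left(z{\left(-3,0 \right)} 7 \left(-17\right) + \frac{-9795 + 8552}{-5136 - 275}\right) \left(44198 + 14816\right) = \left(\left(-3 + \left(-3\right)^{2} + 3 \cdot 0\right) 7 \left(-17\right) + \frac{-9795 + 8552}{-5136 - 275}\right) \left(44198 + 14816\right) = \left(\left(-3 + 9 + 0\right) 7 \left(-17\right) - \frac{1243}{-5411}\right) 59014 = \left(6 \cdot 7 \left(-17\right) - - \frac{1243}{5411}\right) 59014 = \left(42 \left(-17\right) + \frac{1243}{5411}\right) 59014 = \left(-714 + \frac{1243}{5411}\right) 59014 = \left(- \frac{3862211}{5411}\right) 59014 = - \frac{227924519954}{5411}$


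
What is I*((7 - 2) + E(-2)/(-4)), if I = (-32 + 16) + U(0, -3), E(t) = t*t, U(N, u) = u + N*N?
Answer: -76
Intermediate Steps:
U(N, u) = u + N**2
E(t) = t**2
I = -19 (I = (-32 + 16) + (-3 + 0**2) = -16 + (-3 + 0) = -16 - 3 = -19)
I*((7 - 2) + E(-2)/(-4)) = -19*((7 - 2) + (-2)**2/(-4)) = -19*(5 + 4*(-1/4)) = -19*(5 - 1) = -19*4 = -76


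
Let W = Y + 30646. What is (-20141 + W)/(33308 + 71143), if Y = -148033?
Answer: -137528/104451 ≈ -1.3167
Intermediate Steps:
W = -117387 (W = -148033 + 30646 = -117387)
(-20141 + W)/(33308 + 71143) = (-20141 - 117387)/(33308 + 71143) = -137528/104451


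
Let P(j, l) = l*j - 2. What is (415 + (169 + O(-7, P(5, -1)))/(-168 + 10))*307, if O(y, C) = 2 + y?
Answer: 10039821/79 ≈ 1.2709e+5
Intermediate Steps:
P(j, l) = -2 + j*l (P(j, l) = j*l - 2 = -2 + j*l)
(415 + (169 + O(-7, P(5, -1)))/(-168 + 10))*307 = (415 + (169 + (2 - 7))/(-168 + 10))*307 = (415 + (169 - 5)/(-158))*307 = (415 + 164*(-1/158))*307 = (415 - 82/79)*307 = (32703/79)*307 = 10039821/79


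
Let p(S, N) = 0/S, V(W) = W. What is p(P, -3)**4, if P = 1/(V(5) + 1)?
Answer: 0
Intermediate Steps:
P = 1/6 (P = 1/(5 + 1) = 1/6 ≈ 0.16667)
p(S, N) = 0
p(P, -3)**4 = 0**4 = 0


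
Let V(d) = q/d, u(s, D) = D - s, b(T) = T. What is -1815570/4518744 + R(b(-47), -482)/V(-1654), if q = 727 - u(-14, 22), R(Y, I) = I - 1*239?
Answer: 897916883071/520408684 ≈ 1725.4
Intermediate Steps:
R(Y, I) = -239 + I (R(Y, I) = I - 239 = -239 + I)
q = 691 (q = 727 - (22 - 1*(-14)) = 727 - (22 + 14) = 727 - 1*36 = 727 - 36 = 691)
V(d) = 691/d
-1815570/4518744 + R(b(-47), -482)/V(-1654) = -1815570/4518744 + (-239 - 482)/((691/(-1654))) = -1815570*1/4518744 - 721/(691*(-1/1654)) = -302595/753124 - 721/(-691/1654) = -302595/753124 - 721*(-1654/691) = -302595/753124 + 1192534/691 = 897916883071/520408684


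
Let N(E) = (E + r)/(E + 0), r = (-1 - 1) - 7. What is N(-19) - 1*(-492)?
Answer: 9376/19 ≈ 493.47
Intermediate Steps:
r = -9 (r = -2 - 7 = -9)
N(E) = (-9 + E)/E (N(E) = (E - 9)/(E + 0) = (-9 + E)/E)
N(-19) - 1*(-492) = (-9 - 19)/(-19) - 1*(-492) = -1/19*(-28) + 492 = 28/19 + 492 = 9376/19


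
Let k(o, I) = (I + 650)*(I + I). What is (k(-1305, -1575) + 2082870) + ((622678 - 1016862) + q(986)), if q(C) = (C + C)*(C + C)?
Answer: 8491220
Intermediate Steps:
k(o, I) = 2*I*(650 + I) (k(o, I) = (650 + I)*(2*I) = 2*I*(650 + I))
q(C) = 4*C² (q(C) = (2*C)*(2*C) = 4*C²)
(k(-1305, -1575) + 2082870) + ((622678 - 1016862) + q(986)) = (2*(-1575)*(650 - 1575) + 2082870) + ((622678 - 1016862) + 4*986²) = (2*(-1575)*(-925) + 2082870) + (-394184 + 4*972196) = (2913750 + 2082870) + (-394184 + 3888784) = 4996620 + 3494600 = 8491220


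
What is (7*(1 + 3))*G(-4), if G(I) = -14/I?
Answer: 98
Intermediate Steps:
(7*(1 + 3))*G(-4) = (7*(1 + 3))*(-14/(-4)) = (7*4)*(-14*(-¼)) = 28*(7/2) = 98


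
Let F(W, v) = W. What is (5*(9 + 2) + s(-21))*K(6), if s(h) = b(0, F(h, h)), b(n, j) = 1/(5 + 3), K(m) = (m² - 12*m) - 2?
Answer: -8379/4 ≈ -2094.8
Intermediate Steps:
K(m) = -2 + m² - 12*m
b(n, j) = ⅛ (b(n, j) = 1/8 = ⅛)
s(h) = ⅛
(5*(9 + 2) + s(-21))*K(6) = (5*(9 + 2) + ⅛)*(-2 + 6² - 12*6) = (5*11 + ⅛)*(-2 + 36 - 72) = (55 + ⅛)*(-38) = (441/8)*(-38) = -8379/4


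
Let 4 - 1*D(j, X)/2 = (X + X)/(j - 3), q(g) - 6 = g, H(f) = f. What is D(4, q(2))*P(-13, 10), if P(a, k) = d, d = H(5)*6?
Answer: -720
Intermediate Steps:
q(g) = 6 + g
D(j, X) = 8 - 4*X/(-3 + j) (D(j, X) = 8 - 2*(X + X)/(j - 3) = 8 - 2*2*X/(-3 + j) = 8 - 4*X/(-3 + j))
d = 30 (d = 5*6 = 30)
P(a, k) = 30
D(4, q(2))*P(-13, 10) = (4*(-6 - (6 + 2) + 2*4)/(-3 + 4))*30 = (4*(-6 - 1*8 + 8)/1)*30 = (4*1*(-6 - 8 + 8))*30 = (4*1*(-6))*30 = -24*30 = -720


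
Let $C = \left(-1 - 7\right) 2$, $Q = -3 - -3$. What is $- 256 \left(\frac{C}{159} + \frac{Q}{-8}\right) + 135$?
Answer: $\frac{25561}{159} \approx 160.76$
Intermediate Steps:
$Q = 0$ ($Q = -3 + 3 = 0$)
$C = -16$ ($C = \left(-8\right) 2 = -16$)
$- 256 \left(\frac{C}{159} + \frac{Q}{-8}\right) + 135 = - 256 \left(- \frac{16}{159} + \frac{0}{-8}\right) + 135 = - 256 \left(\left(-16\right) \frac{1}{159} + 0 \left(- \frac{1}{8}\right)\right) + 135 = - 256 \left(- \frac{16}{159} + 0\right) + 135 = \left(-256\right) \left(- \frac{16}{159}\right) + 135 = \frac{4096}{159} + 135 = \frac{25561}{159}$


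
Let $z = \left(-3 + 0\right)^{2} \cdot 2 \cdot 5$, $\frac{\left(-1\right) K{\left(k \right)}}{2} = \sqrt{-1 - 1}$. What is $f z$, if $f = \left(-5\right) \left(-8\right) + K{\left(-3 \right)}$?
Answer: $3600 - 180 i \sqrt{2} \approx 3600.0 - 254.56 i$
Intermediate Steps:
$K{\left(k \right)} = - 2 i \sqrt{2}$ ($K{\left(k \right)} = - 2 \sqrt{-1 - 1} = - 2 \sqrt{-2} = - 2 i \sqrt{2}$)
$f = 40 - 2 i \sqrt{2}$ ($f = \left(-5\right) \left(-8\right) - 2 i \sqrt{2} = 40 - 2 i \sqrt{2} \approx 40.0 - 2.8284 i$)
$z = 90$ ($z = \left(-3\right)^{2} \cdot 2 \cdot 5 = 9 \cdot 2 \cdot 5 = 18 \cdot 5 = 90$)
$f z = \left(40 - 2 i \sqrt{2}\right) 90 = 3600 - 180 i \sqrt{2}$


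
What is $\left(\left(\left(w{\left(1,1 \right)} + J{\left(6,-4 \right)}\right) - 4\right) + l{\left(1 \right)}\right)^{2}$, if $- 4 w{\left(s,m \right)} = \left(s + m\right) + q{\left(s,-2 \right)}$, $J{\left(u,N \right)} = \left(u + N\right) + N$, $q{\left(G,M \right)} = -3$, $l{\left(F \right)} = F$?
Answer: $\frac{361}{16} \approx 22.563$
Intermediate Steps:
$J{\left(u,N \right)} = u + 2 N$ ($J{\left(u,N \right)} = \left(N + u\right) + N = u + 2 N$)
$w{\left(s,m \right)} = \frac{3}{4} - \frac{m}{4} - \frac{s}{4}$ ($w{\left(s,m \right)} = - \frac{\left(s + m\right) - 3}{4} = - \frac{\left(m + s\right) - 3}{4} = - \frac{-3 + m + s}{4} = \frac{3}{4} - \frac{m}{4} - \frac{s}{4}$)
$\left(\left(\left(w{\left(1,1 \right)} + J{\left(6,-4 \right)}\right) - 4\right) + l{\left(1 \right)}\right)^{2} = \left(\left(\left(\left(\frac{3}{4} - \frac{1}{4} - \frac{1}{4}\right) + \left(6 + 2 \left(-4\right)\right)\right) - 4\right) + 1\right)^{2} = \left(\left(\left(\left(\frac{3}{4} - \frac{1}{4} - \frac{1}{4}\right) + \left(6 - 8\right)\right) - 4\right) + 1\right)^{2} = \left(\left(\left(\frac{1}{4} - 2\right) - 4\right) + 1\right)^{2} = \left(\left(- \frac{7}{4} - 4\right) + 1\right)^{2} = \left(- \frac{23}{4} + 1\right)^{2} = \left(- \frac{19}{4}\right)^{2} = \frac{361}{16}$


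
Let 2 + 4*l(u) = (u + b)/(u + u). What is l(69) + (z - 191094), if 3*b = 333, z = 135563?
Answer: -1277217/23 ≈ -55531.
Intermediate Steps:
b = 111 (b = (1/3)*333 = 111)
l(u) = -1/2 + (111 + u)/(8*u) (l(u) = -1/2 + ((u + 111)/(u + u))/4 = -1/2 + ((111 + u)/((2*u)))/4 = -1/2 + ((111 + u)*(1/(2*u)))/4 = -1/2 + ((111 + u)/(2*u))/4 = -1/2 + (111 + u)/(8*u))
l(69) + (z - 191094) = (3/8)*(37 - 1*69)/69 + (135563 - 191094) = (3/8)*(1/69)*(37 - 69) - 55531 = (3/8)*(1/69)*(-32) - 55531 = -4/23 - 55531 = -1277217/23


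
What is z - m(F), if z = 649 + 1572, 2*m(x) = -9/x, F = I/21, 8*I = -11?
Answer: 23675/11 ≈ 2152.3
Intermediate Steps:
I = -11/8 (I = (1/8)*(-11) = -11/8 ≈ -1.3750)
F = -11/168 (F = -11/8/21 = -11/8*1/21 = -11/168 ≈ -0.065476)
m(x) = -9/(2*x) (m(x) = (-9/x)/2 = -9/(2*x))
z = 2221
z - m(F) = 2221 - (-9)/(2*(-11/168)) = 2221 - (-9)*(-168)/(2*11) = 2221 - 1*756/11 = 2221 - 756/11 = 23675/11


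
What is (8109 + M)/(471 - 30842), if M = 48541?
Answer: -5150/2761 ≈ -1.8653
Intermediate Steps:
(8109 + M)/(471 - 30842) = (8109 + 48541)/(471 - 30842) = 56650/(-30371) = 56650*(-1/30371) = -5150/2761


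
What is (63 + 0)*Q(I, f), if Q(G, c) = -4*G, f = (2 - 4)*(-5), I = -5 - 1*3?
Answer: 2016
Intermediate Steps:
I = -8 (I = -5 - 3 = -8)
f = 10 (f = -2*(-5) = 10)
(63 + 0)*Q(I, f) = (63 + 0)*(-4*(-8)) = 63*32 = 2016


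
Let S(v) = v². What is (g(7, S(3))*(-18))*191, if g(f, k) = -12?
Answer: 41256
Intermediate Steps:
(g(7, S(3))*(-18))*191 = -12*(-18)*191 = 216*191 = 41256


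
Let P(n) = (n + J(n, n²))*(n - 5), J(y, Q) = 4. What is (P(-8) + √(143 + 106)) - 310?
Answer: -258 + √249 ≈ -242.22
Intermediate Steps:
P(n) = (-5 + n)*(4 + n) (P(n) = (n + 4)*(n - 5) = (4 + n)*(-5 + n) = (-5 + n)*(4 + n))
(P(-8) + √(143 + 106)) - 310 = ((-20 + (-8)² - 1*(-8)) + √(143 + 106)) - 310 = ((-20 + 64 + 8) + √249) - 310 = (52 + √249) - 310 = -258 + √249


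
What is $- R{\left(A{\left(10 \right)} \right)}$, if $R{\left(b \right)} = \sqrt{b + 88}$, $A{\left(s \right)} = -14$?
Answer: $- \sqrt{74} \approx -8.6023$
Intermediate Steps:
$R{\left(b \right)} = \sqrt{88 + b}$
$- R{\left(A{\left(10 \right)} \right)} = - \sqrt{88 - 14} = - \sqrt{74}$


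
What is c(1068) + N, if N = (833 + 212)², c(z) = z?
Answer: 1093093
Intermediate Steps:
N = 1092025 (N = 1045² = 1092025)
c(1068) + N = 1068 + 1092025 = 1093093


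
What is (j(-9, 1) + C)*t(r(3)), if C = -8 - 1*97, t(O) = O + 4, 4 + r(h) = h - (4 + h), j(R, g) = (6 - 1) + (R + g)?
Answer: 432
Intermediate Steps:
j(R, g) = 5 + R + g (j(R, g) = 5 + (R + g) = 5 + R + g)
r(h) = -8 (r(h) = -4 + (h - (4 + h)) = -4 + (h + (-4 - h)) = -4 - 4 = -8)
t(O) = 4 + O
C = -105 (C = -8 - 97 = -105)
(j(-9, 1) + C)*t(r(3)) = ((5 - 9 + 1) - 105)*(4 - 8) = (-3 - 105)*(-4) = -108*(-4) = 432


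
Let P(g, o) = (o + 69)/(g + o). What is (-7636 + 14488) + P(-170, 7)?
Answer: 1116800/163 ≈ 6851.5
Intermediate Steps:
P(g, o) = (69 + o)/(g + o)
(-7636 + 14488) + P(-170, 7) = (-7636 + 14488) + (69 + 7)/(-170 + 7) = 6852 + 76/(-163) = 6852 - 1/163*76 = 6852 - 76/163 = 1116800/163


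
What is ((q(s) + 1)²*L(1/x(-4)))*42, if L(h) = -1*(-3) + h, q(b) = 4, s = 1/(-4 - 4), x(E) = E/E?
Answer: 4200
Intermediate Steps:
x(E) = 1
s = -⅛ (s = 1/(-8) = -⅛ ≈ -0.12500)
L(h) = 3 + h
((q(s) + 1)²*L(1/x(-4)))*42 = ((4 + 1)²*(3 + 1/1))*42 = (5²*(3 + 1))*42 = (25*4)*42 = 100*42 = 4200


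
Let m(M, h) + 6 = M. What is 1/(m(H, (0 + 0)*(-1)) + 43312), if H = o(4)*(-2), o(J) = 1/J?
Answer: 2/86611 ≈ 2.3092e-5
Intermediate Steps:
o(J) = 1/J
H = -1/2 (H = -2/4 = (1/4)*(-2) = -1/2 ≈ -0.50000)
m(M, h) = -6 + M
1/(m(H, (0 + 0)*(-1)) + 43312) = 1/((-6 - 1/2) + 43312) = 1/(-13/2 + 43312) = 1/(86611/2) = 2/86611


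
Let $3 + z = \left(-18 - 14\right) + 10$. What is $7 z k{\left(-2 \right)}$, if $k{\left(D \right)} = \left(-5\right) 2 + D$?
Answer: $2100$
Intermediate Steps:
$k{\left(D \right)} = -10 + D$
$z = -25$ ($z = -3 + \left(\left(-18 - 14\right) + 10\right) = -3 + \left(-32 + 10\right) = -3 - 22 = -25$)
$7 z k{\left(-2 \right)} = 7 \left(-25\right) \left(-10 - 2\right) = \left(-175\right) \left(-12\right) = 2100$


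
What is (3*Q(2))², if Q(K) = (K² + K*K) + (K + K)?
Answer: 1296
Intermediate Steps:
Q(K) = 2*K + 2*K² (Q(K) = (K² + K²) + 2*K = 2*K² + 2*K = 2*K + 2*K²)
(3*Q(2))² = (3*(2*2*(1 + 2)))² = (3*(2*2*3))² = (3*12)² = 36² = 1296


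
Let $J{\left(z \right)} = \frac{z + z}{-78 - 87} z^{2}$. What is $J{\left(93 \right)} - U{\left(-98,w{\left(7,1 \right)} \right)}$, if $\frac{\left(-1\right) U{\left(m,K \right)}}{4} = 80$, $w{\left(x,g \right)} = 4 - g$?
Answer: $- \frac{518638}{55} \approx -9429.8$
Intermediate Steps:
$U{\left(m,K \right)} = -320$ ($U{\left(m,K \right)} = \left(-4\right) 80 = -320$)
$J{\left(z \right)} = - \frac{2 z^{3}}{165}$ ($J{\left(z \right)} = \frac{2 z}{-165} z^{2} = 2 z \left(- \frac{1}{165}\right) z^{2} = - \frac{2 z}{165} z^{2} = - \frac{2 z^{3}}{165}$)
$J{\left(93 \right)} - U{\left(-98,w{\left(7,1 \right)} \right)} = - \frac{2 \cdot 93^{3}}{165} - -320 = \left(- \frac{2}{165}\right) 804357 + 320 = - \frac{536238}{55} + 320 = - \frac{518638}{55}$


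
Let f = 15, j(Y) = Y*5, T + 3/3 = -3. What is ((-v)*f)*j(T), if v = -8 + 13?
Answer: 1500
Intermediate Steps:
T = -4 (T = -1 - 3 = -4)
j(Y) = 5*Y
v = 5
((-v)*f)*j(T) = (-1*5*15)*(5*(-4)) = -5*15*(-20) = -75*(-20) = 1500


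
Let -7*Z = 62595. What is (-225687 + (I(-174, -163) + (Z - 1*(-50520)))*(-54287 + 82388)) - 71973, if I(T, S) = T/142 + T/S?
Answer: 94627107504336/81011 ≈ 1.1681e+9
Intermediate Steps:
Z = -62595/7 (Z = -⅐*62595 = -62595/7 ≈ -8942.1)
I(T, S) = T/142 + T/S (I(T, S) = T*(1/142) + T/S = T/142 + T/S)
(-225687 + (I(-174, -163) + (Z - 1*(-50520)))*(-54287 + 82388)) - 71973 = (-225687 + (((1/142)*(-174) - 174/(-163)) + (-62595/7 - 1*(-50520)))*(-54287 + 82388)) - 71973 = (-225687 + ((-87/71 - 174*(-1/163)) + (-62595/7 + 50520))*28101) - 71973 = (-225687 + ((-87/71 + 174/163) + 291045/7)*28101) - 71973 = (-225687 + (-1827/11573 + 291045/7)*28101) - 71973 = (-225687 + (3368250996/81011)*28101) - 71973 = (-225687 + 94651221238596/81011) - 71973 = 94632938109039/81011 - 71973 = 94627107504336/81011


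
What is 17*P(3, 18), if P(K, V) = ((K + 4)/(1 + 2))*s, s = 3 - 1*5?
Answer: -238/3 ≈ -79.333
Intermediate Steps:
s = -2 (s = 3 - 5 = -2)
P(K, V) = -8/3 - 2*K/3 (P(K, V) = ((K + 4)/(1 + 2))*(-2) = ((4 + K)/3)*(-2) = ((4 + K)*(⅓))*(-2) = (4/3 + K/3)*(-2) = -8/3 - 2*K/3)
17*P(3, 18) = 17*(-8/3 - ⅔*3) = 17*(-8/3 - 2) = 17*(-14/3) = -238/3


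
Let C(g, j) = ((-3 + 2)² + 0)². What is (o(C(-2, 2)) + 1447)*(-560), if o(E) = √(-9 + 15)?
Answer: -810320 - 560*√6 ≈ -8.1169e+5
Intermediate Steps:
C(g, j) = 1 (C(g, j) = ((-1)² + 0)² = (1 + 0)² = 1² = 1)
o(E) = √6
(o(C(-2, 2)) + 1447)*(-560) = (√6 + 1447)*(-560) = (1447 + √6)*(-560) = -810320 - 560*√6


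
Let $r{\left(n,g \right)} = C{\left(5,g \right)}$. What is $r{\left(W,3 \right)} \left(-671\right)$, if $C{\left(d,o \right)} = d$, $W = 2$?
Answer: $-3355$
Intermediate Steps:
$r{\left(n,g \right)} = 5$
$r{\left(W,3 \right)} \left(-671\right) = 5 \left(-671\right) = -3355$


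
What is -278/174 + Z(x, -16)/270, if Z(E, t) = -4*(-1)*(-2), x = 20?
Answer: -6371/3915 ≈ -1.6273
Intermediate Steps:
Z(E, t) = -8 (Z(E, t) = 4*(-2) = -8)
-278/174 + Z(x, -16)/270 = -278/174 - 8/270 = -278*1/174 - 8*1/270 = -139/87 - 4/135 = -6371/3915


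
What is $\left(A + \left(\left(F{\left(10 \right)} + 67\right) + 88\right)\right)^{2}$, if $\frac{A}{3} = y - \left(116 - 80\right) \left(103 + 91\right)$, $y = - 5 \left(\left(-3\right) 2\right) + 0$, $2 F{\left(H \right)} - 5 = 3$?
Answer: $428614209$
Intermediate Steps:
$F{\left(H \right)} = 4$ ($F{\left(H \right)} = \frac{5}{2} + \frac{1}{2} \cdot 3 = \frac{5}{2} + \frac{3}{2} = 4$)
$y = 30$ ($y = \left(-5\right) \left(-6\right) + 0 = 30 + 0 = 30$)
$A = -20862$ ($A = 3 \left(30 - \left(116 - 80\right) \left(103 + 91\right)\right) = 3 \left(30 - 36 \cdot 194\right) = 3 \left(30 - 6984\right) = 3 \left(-6954\right) = -20862$)
$\left(A + \left(\left(F{\left(10 \right)} + 67\right) + 88\right)\right)^{2} = \left(-20862 + \left(\left(4 + 67\right) + 88\right)\right)^{2} = \left(-20862 + \left(71 + 88\right)\right)^{2} = \left(-20862 + 159\right)^{2} = \left(-20703\right)^{2} = 428614209$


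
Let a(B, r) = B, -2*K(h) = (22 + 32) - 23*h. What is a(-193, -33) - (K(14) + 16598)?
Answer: -16925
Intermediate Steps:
K(h) = -27 + 23*h/2 (K(h) = -((22 + 32) - 23*h)/2 = -(54 - 23*h)/2 = -27 + 23*h/2)
a(-193, -33) - (K(14) + 16598) = -193 - ((-27 + (23/2)*14) + 16598) = -193 - ((-27 + 161) + 16598) = -193 - (134 + 16598) = -193 - 1*16732 = -193 - 16732 = -16925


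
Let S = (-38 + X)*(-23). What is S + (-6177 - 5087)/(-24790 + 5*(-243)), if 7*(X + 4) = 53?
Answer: 20603509/26005 ≈ 792.29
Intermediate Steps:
X = 25/7 (X = -4 + (⅐)*53 = -4 + 53/7 = 25/7 ≈ 3.5714)
S = 5543/7 (S = (-38 + 25/7)*(-23) = -241/7*(-23) = 5543/7 ≈ 791.86)
S + (-6177 - 5087)/(-24790 + 5*(-243)) = 5543/7 + (-6177 - 5087)/(-24790 + 5*(-243)) = 5543/7 - 11264/(-24790 - 1215) = 5543/7 - 11264/(-26005) = 5543/7 - 11264*(-1/26005) = 5543/7 + 11264/26005 = 20603509/26005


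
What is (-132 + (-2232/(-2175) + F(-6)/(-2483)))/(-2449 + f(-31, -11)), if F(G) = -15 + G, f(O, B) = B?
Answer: 78586841/1476143500 ≈ 0.053238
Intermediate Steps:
(-132 + (-2232/(-2175) + F(-6)/(-2483)))/(-2449 + f(-31, -11)) = (-132 + (-2232/(-2175) + (-15 - 6)/(-2483)))/(-2449 - 11) = (-132 + (-2232*(-1/2175) - 21*(-1/2483)))/(-2460) = (-132 + (744/725 + 21/2483))*(-1/2460) = (-132 + 1862577/1800175)*(-1/2460) = -235760523/1800175*(-1/2460) = 78586841/1476143500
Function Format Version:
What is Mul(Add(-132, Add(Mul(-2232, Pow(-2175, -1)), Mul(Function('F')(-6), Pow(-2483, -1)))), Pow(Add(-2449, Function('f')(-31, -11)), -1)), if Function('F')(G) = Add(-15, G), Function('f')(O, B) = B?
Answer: Rational(78586841, 1476143500) ≈ 0.053238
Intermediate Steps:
Mul(Add(-132, Add(Mul(-2232, Pow(-2175, -1)), Mul(Function('F')(-6), Pow(-2483, -1)))), Pow(Add(-2449, Function('f')(-31, -11)), -1)) = Mul(Add(-132, Add(Mul(-2232, Pow(-2175, -1)), Mul(Add(-15, -6), Pow(-2483, -1)))), Pow(Add(-2449, -11), -1)) = Mul(Add(-132, Add(Mul(-2232, Rational(-1, 2175)), Mul(-21, Rational(-1, 2483)))), Pow(-2460, -1)) = Mul(Add(-132, Add(Rational(744, 725), Rational(21, 2483))), Rational(-1, 2460)) = Mul(Add(-132, Rational(1862577, 1800175)), Rational(-1, 2460)) = Mul(Rational(-235760523, 1800175), Rational(-1, 2460)) = Rational(78586841, 1476143500)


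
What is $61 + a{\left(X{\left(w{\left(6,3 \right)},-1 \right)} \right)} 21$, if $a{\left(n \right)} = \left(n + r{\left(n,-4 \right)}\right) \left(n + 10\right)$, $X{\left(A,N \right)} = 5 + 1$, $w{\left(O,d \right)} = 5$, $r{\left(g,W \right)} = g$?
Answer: $4093$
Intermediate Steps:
$X{\left(A,N \right)} = 6$
$a{\left(n \right)} = 2 n \left(10 + n\right)$ ($a{\left(n \right)} = \left(n + n\right) \left(n + 10\right) = 2 n \left(10 + n\right)$)
$61 + a{\left(X{\left(w{\left(6,3 \right)},-1 \right)} \right)} 21 = 61 + 2 \cdot 6 \left(10 + 6\right) 21 = 61 + 2 \cdot 6 \cdot 16 \cdot 21 = 61 + 192 \cdot 21 = 61 + 4032 = 4093$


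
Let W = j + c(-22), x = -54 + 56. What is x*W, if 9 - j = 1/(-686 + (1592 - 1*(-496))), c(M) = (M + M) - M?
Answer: -18227/701 ≈ -26.001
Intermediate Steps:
x = 2
c(M) = M (c(M) = 2*M - M = M)
j = 12617/1402 (j = 9 - 1/(-686 + (1592 - 1*(-496))) = 9 - 1/(-686 + (1592 + 496)) = 9 - 1/(-686 + 2088) = 9 - 1/1402 = 12617/1402 ≈ 8.9993)
W = -18227/1402 (W = 12617/1402 - 22 = -18227/1402 ≈ -13.001)
x*W = 2*(-18227/1402) = -18227/701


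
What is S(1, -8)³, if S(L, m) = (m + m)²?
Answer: 16777216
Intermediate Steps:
S(L, m) = 4*m² (S(L, m) = (2*m)² = 4*m²)
S(1, -8)³ = (4*(-8)²)³ = (4*64)³ = 256³ = 16777216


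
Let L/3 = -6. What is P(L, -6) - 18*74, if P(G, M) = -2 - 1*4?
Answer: -1338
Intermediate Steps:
L = -18 (L = 3*(-6) = -18)
P(G, M) = -6 (P(G, M) = -2 - 4 = -6)
P(L, -6) - 18*74 = -6 - 18*74 = -6 - 1332 = -1338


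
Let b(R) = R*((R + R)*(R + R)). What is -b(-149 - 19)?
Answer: 18966528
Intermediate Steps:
b(R) = 4*R**3 (b(R) = R*((2*R)*(2*R)) = R*(4*R**2) = 4*R**3)
-b(-149 - 19) = -4*(-149 - 19)**3 = -4*(-168)**3 = -4*(-4741632) = -1*(-18966528) = 18966528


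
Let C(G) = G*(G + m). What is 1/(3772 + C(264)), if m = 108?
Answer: 1/101980 ≈ 9.8058e-6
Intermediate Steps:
C(G) = G*(108 + G) (C(G) = G*(G + 108) = G*(108 + G))
1/(3772 + C(264)) = 1/(3772 + 264*(108 + 264)) = 1/(3772 + 264*372) = 1/(3772 + 98208) = 1/101980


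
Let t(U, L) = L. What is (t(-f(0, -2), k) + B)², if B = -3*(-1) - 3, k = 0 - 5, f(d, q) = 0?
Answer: 25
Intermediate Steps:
k = -5
B = 0 (B = 3 - 3 = 0)
(t(-f(0, -2), k) + B)² = (-5 + 0)² = (-5)² = 25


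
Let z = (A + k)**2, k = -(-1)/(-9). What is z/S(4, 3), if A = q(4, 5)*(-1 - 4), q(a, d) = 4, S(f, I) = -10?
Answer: -32761/810 ≈ -40.446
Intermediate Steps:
k = -1/9 (k = -(-1)*(-1)/9 = -1*1/9 = -1/9 ≈ -0.11111)
A = -20 (A = 4*(-1 - 4) = 4*(-5) = -20)
z = 32761/81 (z = (-20 - 1/9)**2 = (-181/9)**2 = 32761/81 ≈ 404.46)
z/S(4, 3) = (32761/81)/(-10) = (32761/81)*(-1/10) = -32761/810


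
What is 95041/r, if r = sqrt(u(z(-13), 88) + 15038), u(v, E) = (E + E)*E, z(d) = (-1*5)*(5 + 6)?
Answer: 95041*sqrt(30526)/30526 ≈ 543.97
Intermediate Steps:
z(d) = -55 (z(d) = -5*11 = -55)
u(v, E) = 2*E**2 (u(v, E) = (2*E)*E = 2*E**2)
r = sqrt(30526) (r = sqrt(2*88**2 + 15038) = sqrt(2*7744 + 15038) = sqrt(15488 + 15038) = sqrt(30526) ≈ 174.72)
95041/r = 95041/(sqrt(30526)) = 95041*(sqrt(30526)/30526) = 95041*sqrt(30526)/30526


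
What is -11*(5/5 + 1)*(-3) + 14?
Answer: 80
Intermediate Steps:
-11*(5/5 + 1)*(-3) + 14 = -11*(5*(⅕) + 1)*(-3) + 14 = -11*(1 + 1)*(-3) + 14 = -22*(-3) + 14 = -11*(-6) + 14 = 66 + 14 = 80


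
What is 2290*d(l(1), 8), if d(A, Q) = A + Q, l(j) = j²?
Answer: 20610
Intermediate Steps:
2290*d(l(1), 8) = 2290*(1² + 8) = 2290*(1 + 8) = 2290*9 = 20610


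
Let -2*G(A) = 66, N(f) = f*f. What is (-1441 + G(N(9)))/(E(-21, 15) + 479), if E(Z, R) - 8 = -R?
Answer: -737/236 ≈ -3.1229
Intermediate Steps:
N(f) = f**2
E(Z, R) = 8 - R
G(A) = -33 (G(A) = -1/2*66 = -33)
(-1441 + G(N(9)))/(E(-21, 15) + 479) = (-1441 - 33)/((8 - 1*15) + 479) = -1474/((8 - 15) + 479) = -1474/(-7 + 479) = -1474/472 = -1474*1/472 = -737/236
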